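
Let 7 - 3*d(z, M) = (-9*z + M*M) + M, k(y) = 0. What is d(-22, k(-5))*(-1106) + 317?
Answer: 212197/3 ≈ 70732.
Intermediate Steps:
d(z, M) = 7/3 + 3*z - M/3 - M²/3 (d(z, M) = 7/3 - ((-9*z + M*M) + M)/3 = 7/3 - ((-9*z + M²) + M)/3 = 7/3 - ((M² - 9*z) + M)/3 = 7/3 - (M + M² - 9*z)/3 = 7/3 + (3*z - M/3 - M²/3) = 7/3 + 3*z - M/3 - M²/3)
d(-22, k(-5))*(-1106) + 317 = (7/3 + 3*(-22) - ⅓*0 - ⅓*0²)*(-1106) + 317 = (7/3 - 66 + 0 - ⅓*0)*(-1106) + 317 = (7/3 - 66 + 0 + 0)*(-1106) + 317 = -191/3*(-1106) + 317 = 211246/3 + 317 = 212197/3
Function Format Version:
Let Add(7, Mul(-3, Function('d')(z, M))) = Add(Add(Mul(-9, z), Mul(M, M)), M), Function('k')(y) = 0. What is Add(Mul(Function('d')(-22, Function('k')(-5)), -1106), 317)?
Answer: Rational(212197, 3) ≈ 70732.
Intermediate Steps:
Function('d')(z, M) = Add(Rational(7, 3), Mul(3, z), Mul(Rational(-1, 3), M), Mul(Rational(-1, 3), Pow(M, 2))) (Function('d')(z, M) = Add(Rational(7, 3), Mul(Rational(-1, 3), Add(Add(Mul(-9, z), Mul(M, M)), M))) = Add(Rational(7, 3), Mul(Rational(-1, 3), Add(Add(Mul(-9, z), Pow(M, 2)), M))) = Add(Rational(7, 3), Mul(Rational(-1, 3), Add(Add(Pow(M, 2), Mul(-9, z)), M))) = Add(Rational(7, 3), Mul(Rational(-1, 3), Add(M, Pow(M, 2), Mul(-9, z)))) = Add(Rational(7, 3), Add(Mul(3, z), Mul(Rational(-1, 3), M), Mul(Rational(-1, 3), Pow(M, 2)))) = Add(Rational(7, 3), Mul(3, z), Mul(Rational(-1, 3), M), Mul(Rational(-1, 3), Pow(M, 2))))
Add(Mul(Function('d')(-22, Function('k')(-5)), -1106), 317) = Add(Mul(Add(Rational(7, 3), Mul(3, -22), Mul(Rational(-1, 3), 0), Mul(Rational(-1, 3), Pow(0, 2))), -1106), 317) = Add(Mul(Add(Rational(7, 3), -66, 0, Mul(Rational(-1, 3), 0)), -1106), 317) = Add(Mul(Add(Rational(7, 3), -66, 0, 0), -1106), 317) = Add(Mul(Rational(-191, 3), -1106), 317) = Add(Rational(211246, 3), 317) = Rational(212197, 3)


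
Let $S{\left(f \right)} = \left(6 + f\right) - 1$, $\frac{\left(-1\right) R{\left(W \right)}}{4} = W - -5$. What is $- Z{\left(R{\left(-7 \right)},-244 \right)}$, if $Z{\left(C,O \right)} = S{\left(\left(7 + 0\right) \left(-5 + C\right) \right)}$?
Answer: $-26$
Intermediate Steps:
$R{\left(W \right)} = -20 - 4 W$ ($R{\left(W \right)} = - 4 \left(W - -5\right) = - 4 \left(W + 5\right) = - 4 \left(5 + W\right) = -20 - 4 W$)
$S{\left(f \right)} = 5 + f$
$Z{\left(C,O \right)} = -30 + 7 C$ ($Z{\left(C,O \right)} = 5 + \left(7 + 0\right) \left(-5 + C\right) = 5 + 7 \left(-5 + C\right) = 5 + \left(-35 + 7 C\right) = -30 + 7 C$)
$- Z{\left(R{\left(-7 \right)},-244 \right)} = - (-30 + 7 \left(-20 - -28\right)) = - (-30 + 7 \left(-20 + 28\right)) = - (-30 + 7 \cdot 8) = - (-30 + 56) = \left(-1\right) 26 = -26$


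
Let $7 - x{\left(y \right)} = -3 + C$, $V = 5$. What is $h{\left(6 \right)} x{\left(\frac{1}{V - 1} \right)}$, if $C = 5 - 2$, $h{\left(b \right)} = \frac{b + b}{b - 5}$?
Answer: $84$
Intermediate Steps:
$h{\left(b \right)} = \frac{2 b}{-5 + b}$
$C = 3$ ($C = 5 - 2 = 3$)
$x{\left(y \right)} = 7$ ($x{\left(y \right)} = 7 - \left(-3 + 3\right) = 7 - 0 = 7 + 0 = 7$)
$h{\left(6 \right)} x{\left(\frac{1}{V - 1} \right)} = 2 \cdot 6 \frac{1}{-5 + 6} \cdot 7 = 2 \cdot 6 \cdot 1^{-1} \cdot 7 = 2 \cdot 6 \cdot 1 \cdot 7 = 12 \cdot 7 = 84$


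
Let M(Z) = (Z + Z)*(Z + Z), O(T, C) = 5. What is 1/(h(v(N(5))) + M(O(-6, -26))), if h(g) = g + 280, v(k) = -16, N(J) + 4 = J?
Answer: 1/364 ≈ 0.0027473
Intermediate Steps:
N(J) = -4 + J
h(g) = 280 + g
M(Z) = 4*Z² (M(Z) = (2*Z)*(2*Z) = 4*Z²)
1/(h(v(N(5))) + M(O(-6, -26))) = 1/((280 - 16) + 4*5²) = 1/(264 + 4*25) = 1/(264 + 100) = 1/364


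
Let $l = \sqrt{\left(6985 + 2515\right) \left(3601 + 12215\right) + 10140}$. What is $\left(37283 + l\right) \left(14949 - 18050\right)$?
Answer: $-115614583 - 6202 \sqrt{37565535} \approx -1.5363 \cdot 10^{8}$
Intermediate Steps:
$l = 2 \sqrt{37565535}$ ($l = \sqrt{9500 \cdot 15816 + 10140} = \sqrt{150252000 + 10140} = \sqrt{150262140} = 2 \sqrt{37565535} \approx 12258.0$)
$\left(37283 + l\right) \left(14949 - 18050\right) = \left(37283 + 2 \sqrt{37565535}\right) \left(14949 - 18050\right) = \left(37283 + 2 \sqrt{37565535}\right) \left(-3101\right) = -115614583 - 6202 \sqrt{37565535}$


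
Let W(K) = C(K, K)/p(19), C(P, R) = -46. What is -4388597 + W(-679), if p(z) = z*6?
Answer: -250150052/57 ≈ -4.3886e+6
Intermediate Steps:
p(z) = 6*z
W(K) = -23/57 (W(K) = -46/(6*19) = -46/114 = -46*1/114 = -23/57)
-4388597 + W(-679) = -4388597 - 23/57 = -250150052/57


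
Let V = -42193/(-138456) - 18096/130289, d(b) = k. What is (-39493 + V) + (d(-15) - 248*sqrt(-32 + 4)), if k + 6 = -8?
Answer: -712675387740487/18039293784 - 496*I*sqrt(7) ≈ -39507.0 - 1312.3*I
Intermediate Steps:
k = -14 (k = -6 - 8 = -14)
d(b) = -14
V = 2991784001/18039293784 (V = -42193*(-1/138456) - 18096*1/130289 = 42193/138456 - 18096/130289 = 2991784001/18039293784 ≈ 0.16585)
(-39493 + V) + (d(-15) - 248*sqrt(-32 + 4)) = (-39493 + 2991784001/18039293784) + (-14 - 248*sqrt(-32 + 4)) = -712422837627511/18039293784 + (-14 - 496*I*sqrt(7)) = -712675387740487/18039293784 - 496*I*sqrt(7)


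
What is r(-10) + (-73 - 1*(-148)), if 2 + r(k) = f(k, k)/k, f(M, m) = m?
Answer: 74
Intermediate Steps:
r(k) = -1 (r(k) = -2 + k/k = -2 + 1 = -1)
r(-10) + (-73 - 1*(-148)) = -1 + (-73 - 1*(-148)) = -1 + (-73 + 148) = -1 + 75 = 74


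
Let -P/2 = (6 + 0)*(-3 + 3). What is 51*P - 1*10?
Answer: -10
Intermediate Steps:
P = 0 (P = -2*(6 + 0)*(-3 + 3) = -12*0 = -2*0 = 0)
51*P - 1*10 = 51*0 - 1*10 = 0 - 10 = -10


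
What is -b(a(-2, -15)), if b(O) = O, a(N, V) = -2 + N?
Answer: 4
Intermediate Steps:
-b(a(-2, -15)) = -(-2 - 2) = -1*(-4) = 4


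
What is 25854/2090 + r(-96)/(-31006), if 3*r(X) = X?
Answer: 200424001/16200635 ≈ 12.371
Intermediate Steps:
r(X) = X/3
25854/2090 + r(-96)/(-31006) = 25854/2090 + ((⅓)*(-96))/(-31006) = 25854*(1/2090) - 32*(-1/31006) = 12927/1045 + 16/15503 = 200424001/16200635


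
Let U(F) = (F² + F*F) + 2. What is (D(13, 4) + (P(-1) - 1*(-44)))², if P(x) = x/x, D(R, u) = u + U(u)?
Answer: 6889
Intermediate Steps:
U(F) = 2 + 2*F² (U(F) = (F² + F²) + 2 = 2*F² + 2 = 2 + 2*F²)
D(R, u) = 2 + u + 2*u² (D(R, u) = u + (2 + 2*u²) = 2 + u + 2*u²)
P(x) = 1
(D(13, 4) + (P(-1) - 1*(-44)))² = ((2 + 4 + 2*4²) + (1 - 1*(-44)))² = ((2 + 4 + 2*16) + (1 + 44))² = ((2 + 4 + 32) + 45)² = (38 + 45)² = 83² = 6889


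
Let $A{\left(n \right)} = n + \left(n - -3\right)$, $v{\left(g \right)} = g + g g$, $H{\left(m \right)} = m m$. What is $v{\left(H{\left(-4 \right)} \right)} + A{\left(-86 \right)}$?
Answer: $103$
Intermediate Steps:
$H{\left(m \right)} = m^{2}$
$v{\left(g \right)} = g + g^{2}$
$A{\left(n \right)} = 3 + 2 n$ ($A{\left(n \right)} = n + \left(n + 3\right) = n + \left(3 + n\right) = 3 + 2 n$)
$v{\left(H{\left(-4 \right)} \right)} + A{\left(-86 \right)} = \left(-4\right)^{2} \left(1 + \left(-4\right)^{2}\right) + \left(3 + 2 \left(-86\right)\right) = 16 \left(1 + 16\right) + \left(3 - 172\right) = 16 \cdot 17 - 169 = 272 - 169 = 103$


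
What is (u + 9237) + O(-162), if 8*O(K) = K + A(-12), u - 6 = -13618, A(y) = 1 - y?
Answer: -35149/8 ≈ -4393.6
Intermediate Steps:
u = -13612 (u = 6 - 13618 = -13612)
O(K) = 13/8 + K/8 (O(K) = (K + (1 - 1*(-12)))/8 = (K + (1 + 12))/8 = (K + 13)/8 = (13 + K)/8 = 13/8 + K/8)
(u + 9237) + O(-162) = (-13612 + 9237) + (13/8 + (1/8)*(-162)) = -4375 + (13/8 - 81/4) = -4375 - 149/8 = -35149/8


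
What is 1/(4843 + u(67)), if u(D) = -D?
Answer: 1/4776 ≈ 0.00020938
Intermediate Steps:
1/(4843 + u(67)) = 1/(4843 - 1*67) = 1/(4843 - 67) = 1/4776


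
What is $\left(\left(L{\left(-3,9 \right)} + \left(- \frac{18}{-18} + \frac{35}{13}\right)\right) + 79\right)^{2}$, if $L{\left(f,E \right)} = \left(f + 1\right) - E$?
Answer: $\frac{868624}{169} \approx 5139.8$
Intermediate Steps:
$L{\left(f,E \right)} = 1 + f - E$ ($L{\left(f,E \right)} = \left(1 + f\right) - E = 1 + f - E$)
$\left(\left(L{\left(-3,9 \right)} + \left(- \frac{18}{-18} + \frac{35}{13}\right)\right) + 79\right)^{2} = \left(\left(\left(1 - 3 - 9\right) + \left(- \frac{18}{-18} + \frac{35}{13}\right)\right) + 79\right)^{2} = \left(\left(\left(1 - 3 - 9\right) + \left(\left(-18\right) \left(- \frac{1}{18}\right) + 35 \cdot \frac{1}{13}\right)\right) + 79\right)^{2} = \left(\left(-11 + \left(1 + \frac{35}{13}\right)\right) + 79\right)^{2} = \left(\left(-11 + \frac{48}{13}\right) + 79\right)^{2} = \left(- \frac{95}{13} + 79\right)^{2} = \left(\frac{932}{13}\right)^{2} = \frac{868624}{169}$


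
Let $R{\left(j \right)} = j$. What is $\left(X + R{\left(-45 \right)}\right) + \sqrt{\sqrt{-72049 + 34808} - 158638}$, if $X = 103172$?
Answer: $103127 + \sqrt{-158638 + i \sqrt{37241}} \approx 1.0313 \cdot 10^{5} + 398.29 i$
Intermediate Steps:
$\left(X + R{\left(-45 \right)}\right) + \sqrt{\sqrt{-72049 + 34808} - 158638} = \left(103172 - 45\right) + \sqrt{\sqrt{-72049 + 34808} - 158638} = 103127 + \sqrt{\sqrt{-37241} - 158638} = 103127 + \sqrt{i \sqrt{37241} - 158638} = 103127 + \sqrt{-158638 + i \sqrt{37241}}$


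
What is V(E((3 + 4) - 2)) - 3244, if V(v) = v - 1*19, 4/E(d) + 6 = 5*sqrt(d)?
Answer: -290383/89 + 20*sqrt(5)/89 ≈ -3262.2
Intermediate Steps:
E(d) = 4/(-6 + 5*sqrt(d))
V(v) = -19 + v (V(v) = v - 19 = -19 + v)
V(E((3 + 4) - 2)) - 3244 = (-19 + 4/(-6 + 5*sqrt((3 + 4) - 2))) - 3244 = (-19 + 4/(-6 + 5*sqrt(7 - 2))) - 3244 = (-19 + 4/(-6 + 5*sqrt(5))) - 3244 = -3263 + 4/(-6 + 5*sqrt(5))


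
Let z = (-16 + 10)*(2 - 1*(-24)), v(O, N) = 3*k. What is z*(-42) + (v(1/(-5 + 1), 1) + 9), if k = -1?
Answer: 6558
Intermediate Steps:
v(O, N) = -3 (v(O, N) = 3*(-1) = -3)
z = -156 (z = -6*(2 + 24) = -6*26 = -156)
z*(-42) + (v(1/(-5 + 1), 1) + 9) = -156*(-42) + (-3 + 9) = 6552 + 6 = 6558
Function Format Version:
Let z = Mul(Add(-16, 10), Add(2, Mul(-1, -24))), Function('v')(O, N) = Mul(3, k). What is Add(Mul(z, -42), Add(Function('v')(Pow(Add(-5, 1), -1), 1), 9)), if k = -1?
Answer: 6558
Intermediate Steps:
Function('v')(O, N) = -3 (Function('v')(O, N) = Mul(3, -1) = -3)
z = -156 (z = Mul(-6, Add(2, 24)) = Mul(-6, 26) = -156)
Add(Mul(z, -42), Add(Function('v')(Pow(Add(-5, 1), -1), 1), 9)) = Add(Mul(-156, -42), Add(-3, 9)) = Add(6552, 6) = 6558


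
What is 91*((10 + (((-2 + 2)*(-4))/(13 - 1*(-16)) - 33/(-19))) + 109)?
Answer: 208754/19 ≈ 10987.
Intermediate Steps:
91*((10 + (((-2 + 2)*(-4))/(13 - 1*(-16)) - 33/(-19))) + 109) = 91*((10 + ((0*(-4))/(13 + 16) - 33*(-1/19))) + 109) = 91*((10 + (0/29 + 33/19)) + 109) = 91*((10 + (0*(1/29) + 33/19)) + 109) = 91*((10 + (0 + 33/19)) + 109) = 91*((10 + 33/19) + 109) = 91*(223/19 + 109) = 91*(2294/19) = 208754/19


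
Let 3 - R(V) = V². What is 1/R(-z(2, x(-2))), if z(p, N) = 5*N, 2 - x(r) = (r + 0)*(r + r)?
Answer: -1/897 ≈ -0.0011148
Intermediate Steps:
x(r) = 2 - 2*r² (x(r) = 2 - (r + 0)*(r + r) = 2 - r*2*r = 2 - 2*r²)
R(V) = 3 - V²
1/R(-z(2, x(-2))) = 1/(3 - (-5*(2 - 2*(-2)²))²) = 1/(3 - (-5*(2 - 2*4))²) = 1/(3 - (-5*(2 - 8))²) = 1/(3 - (-5*(-6))²) = 1/(3 - (-1*(-30))²) = 1/(3 - 1*30²) = 1/(3 - 1*900) = 1/(3 - 900) = 1/(-897) = -1/897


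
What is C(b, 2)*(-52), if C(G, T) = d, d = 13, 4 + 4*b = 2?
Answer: -676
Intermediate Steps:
b = -½ (b = -1 + (¼)*2 = -1 + ½ = -½ ≈ -0.50000)
C(G, T) = 13
C(b, 2)*(-52) = 13*(-52) = -676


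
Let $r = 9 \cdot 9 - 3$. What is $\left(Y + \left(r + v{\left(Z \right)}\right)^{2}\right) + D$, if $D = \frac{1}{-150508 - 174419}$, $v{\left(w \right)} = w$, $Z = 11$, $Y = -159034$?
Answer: $- \frac{49100693752}{324927} \approx -1.5111 \cdot 10^{5}$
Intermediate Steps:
$r = 78$ ($r = 81 - 3 = 78$)
$D = - \frac{1}{324927}$ ($D = \frac{1}{-324927} = - \frac{1}{324927} \approx -3.0776 \cdot 10^{-6}$)
$\left(Y + \left(r + v{\left(Z \right)}\right)^{2}\right) + D = \left(-159034 + \left(78 + 11\right)^{2}\right) - \frac{1}{324927} = \left(-159034 + 89^{2}\right) - \frac{1}{324927} = \left(-159034 + 7921\right) - \frac{1}{324927} = -151113 - \frac{1}{324927} = - \frac{49100693752}{324927}$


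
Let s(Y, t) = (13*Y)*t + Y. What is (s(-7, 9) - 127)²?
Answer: 908209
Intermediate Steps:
s(Y, t) = Y + 13*Y*t (s(Y, t) = 13*Y*t + Y = Y + 13*Y*t)
(s(-7, 9) - 127)² = (-7*(1 + 13*9) - 127)² = (-7*(1 + 117) - 127)² = (-7*118 - 127)² = (-826 - 127)² = (-953)² = 908209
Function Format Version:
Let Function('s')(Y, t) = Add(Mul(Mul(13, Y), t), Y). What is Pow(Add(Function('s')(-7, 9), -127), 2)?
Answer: 908209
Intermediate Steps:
Function('s')(Y, t) = Add(Y, Mul(13, Y, t)) (Function('s')(Y, t) = Add(Mul(13, Y, t), Y) = Add(Y, Mul(13, Y, t)))
Pow(Add(Function('s')(-7, 9), -127), 2) = Pow(Add(Mul(-7, Add(1, Mul(13, 9))), -127), 2) = Pow(Add(Mul(-7, Add(1, 117)), -127), 2) = Pow(Add(Mul(-7, 118), -127), 2) = Pow(Add(-826, -127), 2) = Pow(-953, 2) = 908209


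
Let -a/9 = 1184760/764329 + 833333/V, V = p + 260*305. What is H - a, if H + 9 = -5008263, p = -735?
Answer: -300737698762993107/60049507885 ≈ -5.0082e+6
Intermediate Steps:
H = -5008272 (H = -9 - 5008263 = -5008272)
V = 78565 (V = -735 + 260*305 = -735 + 79300 = 78565)
a = -6570191231613/60049507885 (a = -9*(1184760/764329 + 833333/78565) = -9*730021247957/60049507885 = -6570191231613/60049507885 ≈ -109.41)
H - a = -5008272 - 1*(-6570191231613/60049507885) = -5008272 + 6570191231613/60049507885 = -300737698762993107/60049507885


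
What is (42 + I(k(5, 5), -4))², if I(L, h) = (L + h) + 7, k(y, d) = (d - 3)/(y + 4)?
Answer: 165649/81 ≈ 2045.0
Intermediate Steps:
k(y, d) = (-3 + d)/(4 + y)
I(L, h) = 7 + L + h
(42 + I(k(5, 5), -4))² = (42 + (7 + (-3 + 5)/(4 + 5) - 4))² = (42 + (7 + 2/9 - 4))² = (42 + 29/9)² = (407/9)² = 165649/81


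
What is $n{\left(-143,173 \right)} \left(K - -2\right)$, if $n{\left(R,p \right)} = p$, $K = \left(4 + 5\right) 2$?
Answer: $3460$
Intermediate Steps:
$K = 18$ ($K = 9 \cdot 2 = 18$)
$n{\left(-143,173 \right)} \left(K - -2\right) = 173 \left(18 - -2\right) = 173 \left(18 + 2\right) = 173 \cdot 20 = 3460$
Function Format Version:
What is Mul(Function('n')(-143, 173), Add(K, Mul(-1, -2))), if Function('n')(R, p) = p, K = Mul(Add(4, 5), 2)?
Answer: 3460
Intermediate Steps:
K = 18 (K = Mul(9, 2) = 18)
Mul(Function('n')(-143, 173), Add(K, Mul(-1, -2))) = Mul(173, Add(18, Mul(-1, -2))) = Mul(173, Add(18, 2)) = Mul(173, 20) = 3460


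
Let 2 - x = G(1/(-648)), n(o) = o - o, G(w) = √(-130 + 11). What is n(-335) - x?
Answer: -2 + I*√119 ≈ -2.0 + 10.909*I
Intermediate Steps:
G(w) = I*√119 (G(w) = √(-119) = I*√119)
n(o) = 0
x = 2 - I*√119 ≈ 2.0 - 10.909*I
n(-335) - x = 0 - (2 - I*√119) = 0 + (-2 + I*√119) = -2 + I*√119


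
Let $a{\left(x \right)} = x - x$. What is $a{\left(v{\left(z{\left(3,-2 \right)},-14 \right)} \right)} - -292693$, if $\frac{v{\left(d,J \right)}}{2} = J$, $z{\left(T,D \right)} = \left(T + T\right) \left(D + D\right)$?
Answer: $292693$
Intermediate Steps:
$z{\left(T,D \right)} = 4 D T$ ($z{\left(T,D \right)} = 2 T 2 D = 4 D T$)
$v{\left(d,J \right)} = 2 J$
$a{\left(x \right)} = 0$
$a{\left(v{\left(z{\left(3,-2 \right)},-14 \right)} \right)} - -292693 = 0 - -292693 = 0 + 292693 = 292693$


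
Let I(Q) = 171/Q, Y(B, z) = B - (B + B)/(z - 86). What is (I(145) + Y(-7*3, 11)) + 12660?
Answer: 9163724/725 ≈ 12640.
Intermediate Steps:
Y(B, z) = B - 2*B/(-86 + z)
(I(145) + Y(-7*3, 11)) + 12660 = (171/145 + (-7*3)*(-88 + 11)/(-86 + 11)) + 12660 = (171*(1/145) - 21*(-77)/(-75)) + 12660 = (171/145 - 21*(-1/75)*(-77)) + 12660 = (171/145 - 539/25) + 12660 = -14776/725 + 12660 = 9163724/725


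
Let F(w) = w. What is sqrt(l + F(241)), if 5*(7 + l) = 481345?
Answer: sqrt(96503) ≈ 310.65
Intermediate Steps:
l = 96262 (l = -7 + (1/5)*481345 = -7 + 96269 = 96262)
sqrt(l + F(241)) = sqrt(96262 + 241) = sqrt(96503)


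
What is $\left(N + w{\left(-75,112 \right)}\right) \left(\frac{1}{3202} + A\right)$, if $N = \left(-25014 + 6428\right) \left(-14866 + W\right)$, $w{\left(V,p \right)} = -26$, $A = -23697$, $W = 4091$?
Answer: $- \frac{7597799873099166}{1601} \approx -4.7457 \cdot 10^{12}$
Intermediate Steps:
$N = 200264150$ ($N = \left(-25014 + 6428\right) \left(-14866 + 4091\right) = \left(-18586\right) \left(-10775\right) = 200264150$)
$\left(N + w{\left(-75,112 \right)}\right) \left(\frac{1}{3202} + A\right) = \left(200264150 - 26\right) \left(\frac{1}{3202} - 23697\right) = 200264124 \left(\frac{1}{3202} - 23697\right) = 200264124 \left(- \frac{75877793}{3202}\right) = - \frac{7597799873099166}{1601}$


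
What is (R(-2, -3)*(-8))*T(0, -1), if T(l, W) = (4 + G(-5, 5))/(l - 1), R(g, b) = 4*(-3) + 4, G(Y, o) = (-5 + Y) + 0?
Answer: 384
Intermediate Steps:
G(Y, o) = -5 + Y
R(g, b) = -8 (R(g, b) = -12 + 4 = -8)
T(l, W) = -6/(-1 + l) (T(l, W) = (4 + (-5 - 5))/(l - 1) = (4 - 10)/(-1 + l) = -6/(-1 + l))
(R(-2, -3)*(-8))*T(0, -1) = (-8*(-8))*(-6/(-1 + 0)) = 64*(-6/(-1)) = 64*(-6*(-1)) = 64*6 = 384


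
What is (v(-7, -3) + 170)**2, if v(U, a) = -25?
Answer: 21025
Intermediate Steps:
(v(-7, -3) + 170)**2 = (-25 + 170)**2 = 145**2 = 21025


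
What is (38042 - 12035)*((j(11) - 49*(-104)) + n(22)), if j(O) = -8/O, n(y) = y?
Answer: 1463934030/11 ≈ 1.3308e+8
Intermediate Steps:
(38042 - 12035)*((j(11) - 49*(-104)) + n(22)) = (38042 - 12035)*((-8/11 - 49*(-104)) + 22) = 26007*((-8*1/11 + 5096) + 22) = 26007*((-8/11 + 5096) + 22) = 26007*(56048/11 + 22) = 26007*(56290/11) = 1463934030/11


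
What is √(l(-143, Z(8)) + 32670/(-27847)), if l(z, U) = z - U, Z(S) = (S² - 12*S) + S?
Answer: I*√93188955161/27847 ≈ 10.962*I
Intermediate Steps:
Z(S) = S² - 11*S
√(l(-143, Z(8)) + 32670/(-27847)) = √((-143 - 8*(-11 + 8)) + 32670/(-27847)) = √((-143 - 8*(-3)) + 32670*(-1/27847)) = √((-143 - 1*(-24)) - 32670/27847) = √((-143 + 24) - 32670/27847) = √(-119 - 32670/27847) = √(-3346463/27847) = I*√93188955161/27847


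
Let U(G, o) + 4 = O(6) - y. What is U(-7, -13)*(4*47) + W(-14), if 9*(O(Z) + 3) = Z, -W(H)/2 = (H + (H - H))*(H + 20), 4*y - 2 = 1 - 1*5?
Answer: -2786/3 ≈ -928.67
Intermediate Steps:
y = -1/2 (y = 1/2 + (1 - 1*5)/4 = 1/2 + (1 - 5)/4 = 1/2 + (1/4)*(-4) = 1/2 - 1 = -1/2 ≈ -0.50000)
W(H) = -2*H*(20 + H) (W(H) = -2*(H + (H - H))*(H + 20) = -2*(H + 0)*(20 + H) = -2*H*(20 + H))
O(Z) = -3 + Z/9
U(G, o) = -35/6 (U(G, o) = -4 + ((-3 + (1/9)*6) - 1*(-1/2)) = -4 + ((-3 + 2/3) + 1/2) = -4 + (-7/3 + 1/2) = -4 - 11/6 = -35/6)
U(-7, -13)*(4*47) + W(-14) = -70*47/3 - 2*(-14)*(20 - 14) = -35/6*188 - 2*(-14)*6 = -3290/3 + 168 = -2786/3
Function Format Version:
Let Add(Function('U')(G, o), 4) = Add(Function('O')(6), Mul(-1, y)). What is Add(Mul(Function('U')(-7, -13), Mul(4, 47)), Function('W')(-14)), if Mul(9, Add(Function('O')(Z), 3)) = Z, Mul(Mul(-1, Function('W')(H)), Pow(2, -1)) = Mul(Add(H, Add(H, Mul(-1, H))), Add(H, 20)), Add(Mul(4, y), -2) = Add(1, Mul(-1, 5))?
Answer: Rational(-2786, 3) ≈ -928.67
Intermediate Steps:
y = Rational(-1, 2) (y = Add(Rational(1, 2), Mul(Rational(1, 4), Add(1, Mul(-1, 5)))) = Add(Rational(1, 2), Mul(Rational(1, 4), Add(1, -5))) = Add(Rational(1, 2), Mul(Rational(1, 4), -4)) = Add(Rational(1, 2), -1) = Rational(-1, 2) ≈ -0.50000)
Function('W')(H) = Mul(-2, H, Add(20, H)) (Function('W')(H) = Mul(-2, Mul(Add(H, Add(H, Mul(-1, H))), Add(H, 20))) = Mul(-2, Mul(Add(H, 0), Add(20, H))) = Mul(-2, Mul(H, Add(20, H))) = Mul(-2, H, Add(20, H)))
Function('O')(Z) = Add(-3, Mul(Rational(1, 9), Z))
Function('U')(G, o) = Rational(-35, 6) (Function('U')(G, o) = Add(-4, Add(Add(-3, Mul(Rational(1, 9), 6)), Mul(-1, Rational(-1, 2)))) = Add(-4, Add(Add(-3, Rational(2, 3)), Rational(1, 2))) = Add(-4, Add(Rational(-7, 3), Rational(1, 2))) = Add(-4, Rational(-11, 6)) = Rational(-35, 6))
Add(Mul(Function('U')(-7, -13), Mul(4, 47)), Function('W')(-14)) = Add(Mul(Rational(-35, 6), Mul(4, 47)), Mul(-2, -14, Add(20, -14))) = Add(Mul(Rational(-35, 6), 188), Mul(-2, -14, 6)) = Add(Rational(-3290, 3), 168) = Rational(-2786, 3)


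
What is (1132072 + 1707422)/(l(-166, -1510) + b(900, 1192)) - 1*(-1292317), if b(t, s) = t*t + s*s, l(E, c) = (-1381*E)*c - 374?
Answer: 222233918258998/171965485 ≈ 1.2923e+6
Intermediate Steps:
l(E, c) = -374 - 1381*E*c (l(E, c) = -1381*E*c - 374 = -374 - 1381*E*c)
b(t, s) = s² + t² (b(t, s) = t² + s² = s² + t²)
(1132072 + 1707422)/(l(-166, -1510) + b(900, 1192)) - 1*(-1292317) = (1132072 + 1707422)/((-374 - 1381*(-166)*(-1510)) + (1192² + 900²)) - 1*(-1292317) = 2839494/((-374 - 346161460) + (1420864 + 810000)) + 1292317 = 2839494/(-346161834 + 2230864) + 1292317 = 2839494/(-343930970) + 1292317 = 2839494*(-1/343930970) + 1292317 = -1419747/171965485 + 1292317 = 222233918258998/171965485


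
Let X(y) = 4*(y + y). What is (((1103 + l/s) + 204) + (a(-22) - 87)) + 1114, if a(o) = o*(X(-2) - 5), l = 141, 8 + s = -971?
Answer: 2737143/979 ≈ 2795.9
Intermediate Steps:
s = -979 (s = -8 - 971 = -979)
X(y) = 8*y (X(y) = 4*(2*y) = 8*y)
a(o) = -21*o (a(o) = o*(8*(-2) - 5) = o*(-16 - 5) = o*(-21) = -21*o)
(((1103 + l/s) + 204) + (a(-22) - 87)) + 1114 = (((1103 + 141/(-979)) + 204) + (-21*(-22) - 87)) + 1114 = (((1103 + 141*(-1/979)) + 204) + (462 - 87)) + 1114 = (((1103 - 141/979) + 204) + 375) + 1114 = ((1079696/979 + 204) + 375) + 1114 = (1279412/979 + 375) + 1114 = 1646537/979 + 1114 = 2737143/979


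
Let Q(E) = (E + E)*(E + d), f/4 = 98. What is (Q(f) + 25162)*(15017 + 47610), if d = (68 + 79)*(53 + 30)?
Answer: 619886680398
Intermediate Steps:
f = 392 (f = 4*98 = 392)
d = 12201 (d = 147*83 = 12201)
Q(E) = 2*E*(12201 + E) (Q(E) = (E + E)*(E + 12201) = (2*E)*(12201 + E) = 2*E*(12201 + E))
(Q(f) + 25162)*(15017 + 47610) = (2*392*(12201 + 392) + 25162)*(15017 + 47610) = (2*392*12593 + 25162)*62627 = (9872912 + 25162)*62627 = 9898074*62627 = 619886680398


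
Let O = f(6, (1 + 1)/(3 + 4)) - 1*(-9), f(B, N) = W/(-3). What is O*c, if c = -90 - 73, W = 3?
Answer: -1304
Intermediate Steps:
c = -163
f(B, N) = -1 (f(B, N) = 3/(-3) = 3*(-1/3) = -1)
O = 8 (O = -1 - 1*(-9) = -1 + 9 = 8)
O*c = 8*(-163) = -1304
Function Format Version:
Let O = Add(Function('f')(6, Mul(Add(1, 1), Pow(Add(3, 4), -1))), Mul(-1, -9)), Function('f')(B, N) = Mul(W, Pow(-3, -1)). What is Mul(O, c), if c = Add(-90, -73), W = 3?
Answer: -1304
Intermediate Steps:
c = -163
Function('f')(B, N) = -1 (Function('f')(B, N) = Mul(3, Pow(-3, -1)) = Mul(3, Rational(-1, 3)) = -1)
O = 8 (O = Add(-1, Mul(-1, -9)) = Add(-1, 9) = 8)
Mul(O, c) = Mul(8, -163) = -1304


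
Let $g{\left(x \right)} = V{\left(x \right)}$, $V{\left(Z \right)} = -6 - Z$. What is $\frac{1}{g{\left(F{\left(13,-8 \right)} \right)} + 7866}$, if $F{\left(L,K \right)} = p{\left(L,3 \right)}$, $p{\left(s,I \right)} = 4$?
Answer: $\frac{1}{7856} \approx 0.00012729$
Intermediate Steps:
$F{\left(L,K \right)} = 4$
$g{\left(x \right)} = -6 - x$
$\frac{1}{g{\left(F{\left(13,-8 \right)} \right)} + 7866} = \frac{1}{\left(-6 - 4\right) + 7866} = \frac{1}{-10 + 7866} = \frac{1}{7856}$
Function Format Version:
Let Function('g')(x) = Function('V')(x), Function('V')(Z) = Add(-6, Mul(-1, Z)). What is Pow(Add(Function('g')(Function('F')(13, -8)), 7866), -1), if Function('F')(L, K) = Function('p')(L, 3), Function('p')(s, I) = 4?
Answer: Rational(1, 7856) ≈ 0.00012729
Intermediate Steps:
Function('F')(L, K) = 4
Function('g')(x) = Add(-6, Mul(-1, x))
Pow(Add(Function('g')(Function('F')(13, -8)), 7866), -1) = Pow(Add(Add(-6, Mul(-1, 4)), 7866), -1) = Pow(Add(Add(-6, -4), 7866), -1) = Pow(Add(-10, 7866), -1) = Pow(7856, -1) = Rational(1, 7856)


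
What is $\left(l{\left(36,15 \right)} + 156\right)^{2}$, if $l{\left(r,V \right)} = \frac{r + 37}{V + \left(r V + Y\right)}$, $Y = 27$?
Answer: $\frac{8256448225}{338724} \approx 24375.0$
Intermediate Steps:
$l{\left(r,V \right)} = \frac{37 + r}{27 + V + V r}$ ($l{\left(r,V \right)} = \frac{r + 37}{V + \left(r V + 27\right)} = \frac{37 + r}{V + \left(V r + 27\right)} = \frac{37 + r}{V + \left(27 + V r\right)} = \frac{37 + r}{27 + V + V r}$)
$\left(l{\left(36,15 \right)} + 156\right)^{2} = \left(\frac{37 + 36}{27 + 15 + 15 \cdot 36} + 156\right)^{2} = \left(\frac{1}{27 + 15 + 540} \cdot 73 + 156\right)^{2} = \left(\frac{1}{582} \cdot 73 + 156\right)^{2} = \left(\frac{73}{582} + 156\right)^{2} = \left(\frac{90865}{582}\right)^{2} = \frac{8256448225}{338724}$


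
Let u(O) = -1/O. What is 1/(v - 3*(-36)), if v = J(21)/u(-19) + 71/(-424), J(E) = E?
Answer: 424/214897 ≈ 0.0019730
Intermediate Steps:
v = 169105/424 (v = 21/((-1/(-19))) + 71/(-424) = 21/((-1*(-1/19))) + 71*(-1/424) = 21/(1/19) - 71/424 = 21*19 - 71/424 = 399 - 71/424 = 169105/424 ≈ 398.83)
1/(v - 3*(-36)) = 1/(169105/424 - 3*(-36)) = 1/(169105/424 + 108) = 1/(214897/424) = 424/214897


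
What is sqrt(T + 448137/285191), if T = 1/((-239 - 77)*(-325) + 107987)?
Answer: sqrt(5673138793674443952270)/60086036217 ≈ 1.2535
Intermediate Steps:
T = 1/210687 (T = 1/(-316*(-325) + 107987) = 1/(102700 + 107987) = 1/210687 ≈ 4.7464e-6)
sqrt(T + 448137/285191) = sqrt(1/210687 + 448137/285191) = sqrt(94416925310/60086036217) = sqrt(5673138793674443952270)/60086036217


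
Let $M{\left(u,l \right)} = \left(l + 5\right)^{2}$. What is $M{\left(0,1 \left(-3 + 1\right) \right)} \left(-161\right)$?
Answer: $-1449$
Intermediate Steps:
$M{\left(u,l \right)} = \left(5 + l\right)^{2}$
$M{\left(0,1 \left(-3 + 1\right) \right)} \left(-161\right) = \left(5 + 1 \left(-3 + 1\right)\right)^{2} \left(-161\right) = \left(5 + 1 \left(-2\right)\right)^{2} \left(-161\right) = \left(5 - 2\right)^{2} \left(-161\right) = 3^{2} \left(-161\right) = 9 \left(-161\right) = -1449$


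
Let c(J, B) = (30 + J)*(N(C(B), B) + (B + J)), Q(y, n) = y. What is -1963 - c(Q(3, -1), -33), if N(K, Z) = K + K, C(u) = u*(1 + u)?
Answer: -70669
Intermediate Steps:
N(K, Z) = 2*K
c(J, B) = (30 + J)*(B + J + 2*B*(1 + B)) (c(J, B) = (30 + J)*(2*(B*(1 + B)) + (B + J)) = (30 + J)*(2*B*(1 + B) + (B + J)) = (30 + J)*(B + J + 2*B*(1 + B)))
-1963 - c(Q(3, -1), -33) = -1963 - (3² + 30*3 + 60*(-33)² + 90*(-33) + 2*3*(-33)² + 3*(-33)*3) = -1963 - (9 + 90 + 60*1089 - 2970 + 2*3*1089 - 297) = -1963 - (9 + 90 + 65340 - 2970 + 6534 - 297) = -1963 - 1*68706 = -1963 - 68706 = -70669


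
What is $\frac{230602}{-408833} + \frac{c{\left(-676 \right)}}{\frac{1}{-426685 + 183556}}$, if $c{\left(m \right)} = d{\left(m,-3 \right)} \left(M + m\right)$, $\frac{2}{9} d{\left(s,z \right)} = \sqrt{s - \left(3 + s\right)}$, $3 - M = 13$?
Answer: $- \frac{230602}{408833} + 750539223 i \sqrt{3} \approx -0.56405 + 1.3 \cdot 10^{9} i$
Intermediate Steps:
$M = -10$ ($M = 3 - 13 = -10$)
$d{\left(s,z \right)} = \frac{9 i \sqrt{3}}{2}$ ($d{\left(s,z \right)} = \frac{9 \sqrt{s - \left(3 + s\right)}}{2} = \frac{9 \sqrt{-3}}{2} = \frac{9 i \sqrt{3}}{2}$)
$c{\left(m \right)} = \frac{9 i \sqrt{3} \left(-10 + m\right)}{2}$ ($c{\left(m \right)} = \frac{9 i \sqrt{3}}{2} \left(-10 + m\right) = \frac{9 i \sqrt{3} \left(-10 + m\right)}{2}$)
$\frac{230602}{-408833} + \frac{c{\left(-676 \right)}}{\frac{1}{-426685 + 183556}} = \frac{230602}{-408833} + \frac{\frac{9}{2} i \sqrt{3} \left(-10 - 676\right)}{\frac{1}{-426685 + 183556}} = 230602 \left(- \frac{1}{408833}\right) + \frac{\frac{9}{2} i \sqrt{3} \left(-686\right)}{\frac{1}{-243129}} = - \frac{230602}{408833} + \frac{\left(-3087\right) i \sqrt{3}}{- \frac{1}{243129}} = - \frac{230602}{408833} + - 3087 i \sqrt{3} \left(-243129\right) = - \frac{230602}{408833} + 750539223 i \sqrt{3}$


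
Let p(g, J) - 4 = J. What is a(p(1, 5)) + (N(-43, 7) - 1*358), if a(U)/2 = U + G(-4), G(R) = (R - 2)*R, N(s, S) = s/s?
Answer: -291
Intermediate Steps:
N(s, S) = 1
p(g, J) = 4 + J
G(R) = R*(-2 + R) (G(R) = (-2 + R)*R = R*(-2 + R))
a(U) = 48 + 2*U (a(U) = 2*(U - 4*(-2 - 4)) = 2*(U - 4*(-6)) = 2*(U + 24) = 2*(24 + U) = 48 + 2*U)
a(p(1, 5)) + (N(-43, 7) - 1*358) = (48 + 2*(4 + 5)) + (1 - 1*358) = (48 + 2*9) + (1 - 358) = (48 + 18) - 357 = 66 - 357 = -291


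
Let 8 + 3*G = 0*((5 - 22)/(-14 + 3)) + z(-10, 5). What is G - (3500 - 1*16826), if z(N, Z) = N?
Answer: 13320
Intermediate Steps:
G = -6 (G = -8/3 + (0*((5 - 22)/(-14 + 3)) - 10)/3 = -8/3 + (0*(-17/(-11)) - 10)/3 = -8/3 + (0*(-17*(-1/11)) - 10)/3 = -8/3 + (0*(17/11) - 10)/3 = -8/3 + (0 - 10)/3 = -8/3 + (⅓)*(-10) = -8/3 - 10/3 = -6)
G - (3500 - 1*16826) = -6 - (3500 - 1*16826) = -6 - (3500 - 16826) = -6 - 1*(-13326) = -6 + 13326 = 13320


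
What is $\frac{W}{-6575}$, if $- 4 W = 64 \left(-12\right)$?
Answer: $- \frac{192}{6575} \approx -0.029202$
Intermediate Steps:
$W = 192$ ($W = - \frac{64 \left(-12\right)}{4} = \left(- \frac{1}{4}\right) \left(-768\right) = 192$)
$\frac{W}{-6575} = \frac{192}{-6575} = 192 \left(- \frac{1}{6575}\right) = - \frac{192}{6575}$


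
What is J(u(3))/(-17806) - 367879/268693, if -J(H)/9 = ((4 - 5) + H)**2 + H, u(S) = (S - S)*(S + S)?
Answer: -6548035237/4784347558 ≈ -1.3686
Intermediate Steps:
u(S) = 0 (u(S) = 0*(2*S) = 0)
J(H) = -9*H - 9*(-1 + H)**2 (J(H) = -9*(((4 - 5) + H)**2 + H) = -9*((-1 + H)**2 + H) = -9*(H + (-1 + H)**2) = -9*H - 9*(-1 + H)**2)
J(u(3))/(-17806) - 367879/268693 = (-9 - 9*0**2 + 9*0)/(-17806) - 367879/268693 = (-9 - 9*0 + 0)*(-1/17806) - 367879*1/268693 = (-9 + 0 + 0)*(-1/17806) - 367879/268693 = -9*(-1/17806) - 367879/268693 = 9/17806 - 367879/268693 = -6548035237/4784347558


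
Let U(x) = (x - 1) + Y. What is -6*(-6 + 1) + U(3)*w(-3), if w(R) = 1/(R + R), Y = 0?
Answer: 89/3 ≈ 29.667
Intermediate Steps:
U(x) = -1 + x (U(x) = (x - 1) + 0 = (-1 + x) + 0 = -1 + x)
w(R) = 1/(2*R)
-6*(-6 + 1) + U(3)*w(-3) = -6*(-6 + 1) + (-1 + 3)*((1/2)/(-3)) = -6*(-5) + 2*((1/2)*(-1/3)) = 30 + 2*(-1/6) = 30 - 1/3 = 89/3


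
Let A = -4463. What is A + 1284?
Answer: -3179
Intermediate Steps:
A + 1284 = -4463 + 1284 = -3179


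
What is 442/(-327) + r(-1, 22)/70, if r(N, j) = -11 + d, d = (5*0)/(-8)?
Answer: -34537/22890 ≈ -1.5088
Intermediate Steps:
d = 0 (d = 0*(-⅛) = 0)
r(N, j) = -11 (r(N, j) = -11 + 0 = -11)
442/(-327) + r(-1, 22)/70 = 442/(-327) - 11/70 = 442*(-1/327) - 11*1/70 = -442/327 - 11/70 = -34537/22890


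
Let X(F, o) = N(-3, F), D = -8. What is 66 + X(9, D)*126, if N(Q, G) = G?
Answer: 1200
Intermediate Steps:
X(F, o) = F
66 + X(9, D)*126 = 66 + 9*126 = 66 + 1134 = 1200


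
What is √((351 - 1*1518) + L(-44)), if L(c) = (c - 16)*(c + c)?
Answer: 3*√457 ≈ 64.133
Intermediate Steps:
L(c) = 2*c*(-16 + c) (L(c) = (-16 + c)*(2*c) = 2*c*(-16 + c))
√((351 - 1*1518) + L(-44)) = √((351 - 1*1518) + 2*(-44)*(-16 - 44)) = √((351 - 1518) + 2*(-44)*(-60)) = √(-1167 + 5280) = √4113 = 3*√457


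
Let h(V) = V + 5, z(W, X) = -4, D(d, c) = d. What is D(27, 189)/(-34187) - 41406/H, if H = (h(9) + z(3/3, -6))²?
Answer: -707774811/1709350 ≈ -414.06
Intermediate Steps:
h(V) = 5 + V
H = 100 (H = ((5 + 9) - 4)² = (14 - 4)² = 10² = 100)
D(27, 189)/(-34187) - 41406/H = 27/(-34187) - 41406/100 = 27*(-1/34187) - 41406*1/100 = -27/34187 - 20703/50 = -707774811/1709350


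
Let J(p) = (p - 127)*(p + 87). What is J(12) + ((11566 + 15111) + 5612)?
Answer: 20904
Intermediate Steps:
J(p) = (-127 + p)*(87 + p)
J(12) + ((11566 + 15111) + 5612) = (-11049 + 12² - 40*12) + ((11566 + 15111) + 5612) = (-11049 + 144 - 480) + (26677 + 5612) = -11385 + 32289 = 20904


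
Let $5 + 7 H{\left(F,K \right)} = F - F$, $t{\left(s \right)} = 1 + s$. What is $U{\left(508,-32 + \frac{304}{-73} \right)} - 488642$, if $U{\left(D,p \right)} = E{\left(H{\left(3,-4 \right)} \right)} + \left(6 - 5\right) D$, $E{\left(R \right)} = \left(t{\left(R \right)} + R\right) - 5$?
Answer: $- \frac{3416976}{7} \approx -4.8814 \cdot 10^{5}$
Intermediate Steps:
$H{\left(F,K \right)} = - \frac{5}{7}$ ($H{\left(F,K \right)} = - \frac{5}{7} + \frac{F - F}{7} = - \frac{5}{7} + \frac{1}{7} \cdot 0 = - \frac{5}{7} + 0 = - \frac{5}{7}$)
$E{\left(R \right)} = -4 + 2 R$ ($E{\left(R \right)} = \left(\left(1 + R\right) + R\right) - 5 = \left(1 + 2 R\right) - 5 = -4 + 2 R$)
$U{\left(D,p \right)} = - \frac{38}{7} + D$ ($U{\left(D,p \right)} = \left(-4 + 2 \left(- \frac{5}{7}\right)\right) + \left(6 - 5\right) D = \left(-4 - \frac{10}{7}\right) + 1 D = - \frac{38}{7} + D$)
$U{\left(508,-32 + \frac{304}{-73} \right)} - 488642 = \left(- \frac{38}{7} + 508\right) - 488642 = \frac{3518}{7} - 488642 = - \frac{3416976}{7}$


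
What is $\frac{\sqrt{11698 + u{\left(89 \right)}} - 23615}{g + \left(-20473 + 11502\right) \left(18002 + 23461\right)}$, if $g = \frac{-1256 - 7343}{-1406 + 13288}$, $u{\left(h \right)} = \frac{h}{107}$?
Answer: $\frac{56118686}{883936612997} - \frac{11882 \sqrt{5357597}}{94581217590679} \approx 6.3196 \cdot 10^{-5}$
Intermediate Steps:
$u{\left(h \right)} = \frac{h}{107}$ ($u{\left(h \right)} = h \frac{1}{107} = \frac{h}{107}$)
$g = - \frac{8599}{11882} \approx -0.7237$
$\frac{\sqrt{11698 + u{\left(89 \right)}} - 23615}{g + \left(-20473 + 11502\right) \left(18002 + 23461\right)} = \frac{\sqrt{11698 + \frac{1}{107} \cdot 89} - 23615}{- \frac{8599}{11882} + \left(-20473 + 11502\right) \left(18002 + 23461\right)} = \frac{\sqrt{11698 + \frac{89}{107}} - 23615}{- \frac{8599}{11882} - 371964573} = \frac{\sqrt{\frac{1251775}{107}} - 23615}{- \frac{8599}{11882} - 371964573} = \frac{\frac{5 \sqrt{5357597}}{107} - 23615}{- \frac{4419683064985}{11882}} = \left(-23615 + \frac{5 \sqrt{5357597}}{107}\right) \left(- \frac{11882}{4419683064985}\right) = \frac{56118686}{883936612997} - \frac{11882 \sqrt{5357597}}{94581217590679}$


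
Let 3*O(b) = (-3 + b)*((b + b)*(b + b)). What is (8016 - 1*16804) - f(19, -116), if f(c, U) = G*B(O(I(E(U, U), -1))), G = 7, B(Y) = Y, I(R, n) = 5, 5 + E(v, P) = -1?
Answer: -27764/3 ≈ -9254.7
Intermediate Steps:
E(v, P) = -6 (E(v, P) = -5 - 1 = -6)
O(b) = 4*b²*(-3 + b)/3 (O(b) = ((-3 + b)*((b + b)*(b + b)))/3 = ((-3 + b)*((2*b)*(2*b)))/3 = ((-3 + b)*(4*b²))/3 = (4*b²*(-3 + b))/3 = 4*b²*(-3 + b)/3)
f(c, U) = 1400/3 (f(c, U) = 7*((4/3)*5²*(-3 + 5)) = 7*((4/3)*25*2) = 7*(200/3) = 1400/3)
(8016 - 1*16804) - f(19, -116) = (8016 - 1*16804) - 1*1400/3 = (8016 - 16804) - 1400/3 = -8788 - 1400/3 = -27764/3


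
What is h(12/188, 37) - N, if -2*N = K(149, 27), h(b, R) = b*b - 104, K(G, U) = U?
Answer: -399811/4418 ≈ -90.496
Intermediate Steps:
h(b, R) = -104 + b² (h(b, R) = b² - 104 = -104 + b²)
N = -27/2 (N = -½*27 = -27/2 ≈ -13.500)
h(12/188, 37) - N = (-104 + (12/188)²) - 1*(-27/2) = (-104 + (12*(1/188))²) + 27/2 = (-104 + (3/47)²) + 27/2 = (-104 + 9/2209) + 27/2 = -229727/2209 + 27/2 = -399811/4418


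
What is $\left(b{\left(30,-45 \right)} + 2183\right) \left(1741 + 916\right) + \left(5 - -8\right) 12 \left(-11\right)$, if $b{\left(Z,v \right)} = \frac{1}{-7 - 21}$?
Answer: $\frac{162355763}{28} \approx 5.7984 \cdot 10^{6}$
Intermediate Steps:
$b{\left(Z,v \right)} = - \frac{1}{28}$ ($b{\left(Z,v \right)} = \frac{1}{-28} = - \frac{1}{28}$)
$\left(b{\left(30,-45 \right)} + 2183\right) \left(1741 + 916\right) + \left(5 - -8\right) 12 \left(-11\right) = \left(- \frac{1}{28} + 2183\right) \left(1741 + 916\right) + \left(5 - -8\right) 12 \left(-11\right) = \frac{61123}{28} \cdot 2657 + \left(5 + 8\right) 12 \left(-11\right) = \frac{162403811}{28} + 13 \cdot 12 \left(-11\right) = \frac{162403811}{28} + 156 \left(-11\right) = \frac{162403811}{28} - 1716 = \frac{162355763}{28}$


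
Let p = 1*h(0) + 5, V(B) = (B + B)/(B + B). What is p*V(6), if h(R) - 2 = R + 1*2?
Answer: 9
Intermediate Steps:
V(B) = 1 (V(B) = (2*B)/((2*B)) = (2*B)*(1/(2*B)) = 1)
h(R) = 4 + R (h(R) = 2 + (R + 1*2) = 2 + (R + 2) = 2 + (2 + R) = 4 + R)
p = 9 (p = 1*(4 + 0) + 5 = 1*4 + 5 = 4 + 5 = 9)
p*V(6) = 9*1 = 9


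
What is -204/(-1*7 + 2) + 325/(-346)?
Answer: 68959/1730 ≈ 39.861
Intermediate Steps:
-204/(-1*7 + 2) + 325/(-346) = -204/(-7 + 2) + 325*(-1/346) = -204/(-5) - 325/346 = -204*(-⅕) - 325/346 = 204/5 - 325/346 = 68959/1730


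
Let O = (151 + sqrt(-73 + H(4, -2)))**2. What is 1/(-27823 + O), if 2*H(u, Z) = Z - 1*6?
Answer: -I/(302*sqrt(77) + 5099*I) ≈ -0.00015441 - 8.025e-5*I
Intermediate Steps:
H(u, Z) = -3 + Z/2 (H(u, Z) = (Z - 1*6)/2 = (Z - 6)/2 = (-6 + Z)/2 = -3 + Z/2)
O = (151 + I*sqrt(77))**2 (O = (151 + sqrt(-73 + (-3 + (1/2)*(-2))))**2 = (151 + sqrt(-73 + (-3 - 1)))**2 = (151 + sqrt(-73 - 4))**2 = (151 + sqrt(-77))**2 = (151 + I*sqrt(77))**2 ≈ 22724.0 + 2650.0*I)
1/(-27823 + O) = 1/(-27823 + (151 + I*sqrt(77))**2)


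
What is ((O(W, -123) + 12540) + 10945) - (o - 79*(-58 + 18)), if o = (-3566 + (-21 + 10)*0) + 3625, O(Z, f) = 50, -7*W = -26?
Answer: 20316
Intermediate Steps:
W = 26/7 (W = -1/7*(-26) = 26/7 ≈ 3.7143)
o = 59 (o = (-3566 - 11*0) + 3625 = (-3566 + 0) + 3625 = -3566 + 3625 = 59)
((O(W, -123) + 12540) + 10945) - (o - 79*(-58 + 18)) = ((50 + 12540) + 10945) - (59 - 79*(-58 + 18)) = (12590 + 10945) - (59 - 79*(-40)) = 23535 - (59 - 1*(-3160)) = 23535 - (59 + 3160) = 23535 - 1*3219 = 23535 - 3219 = 20316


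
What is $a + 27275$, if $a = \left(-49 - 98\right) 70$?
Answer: $16985$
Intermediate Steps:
$a = -10290$ ($a = \left(-147\right) 70 = -10290$)
$a + 27275 = -10290 + 27275 = 16985$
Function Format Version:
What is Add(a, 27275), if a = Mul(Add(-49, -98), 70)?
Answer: 16985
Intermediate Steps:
a = -10290 (a = Mul(-147, 70) = -10290)
Add(a, 27275) = Add(-10290, 27275) = 16985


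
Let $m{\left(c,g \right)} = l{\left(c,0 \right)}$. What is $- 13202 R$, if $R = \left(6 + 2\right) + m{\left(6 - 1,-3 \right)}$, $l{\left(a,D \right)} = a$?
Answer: $-171626$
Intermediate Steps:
$m{\left(c,g \right)} = c$
$R = 13$ ($R = \left(6 + 2\right) + \left(6 - 1\right) = 8 + 5 = 13$)
$- 13202 R = \left(-13202\right) 13 = -171626$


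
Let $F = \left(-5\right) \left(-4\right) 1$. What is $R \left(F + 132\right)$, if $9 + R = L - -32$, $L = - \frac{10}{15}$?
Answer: $\frac{10184}{3} \approx 3394.7$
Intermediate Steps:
$L = - \frac{2}{3}$ ($L = \left(-10\right) \frac{1}{15} = - \frac{2}{3} \approx -0.66667$)
$F = 20$ ($F = 20 \cdot 1 = 20$)
$R = \frac{67}{3}$ ($R = -9 - - \frac{94}{3} = -9 + \left(- \frac{2}{3} + 32\right) = -9 + \frac{94}{3} = \frac{67}{3} \approx 22.333$)
$R \left(F + 132\right) = \frac{67 \left(20 + 132\right)}{3} = \frac{67}{3} \cdot 152 = \frac{10184}{3}$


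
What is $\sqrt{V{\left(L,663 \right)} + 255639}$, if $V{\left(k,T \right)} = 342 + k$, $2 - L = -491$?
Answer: $\sqrt{256474} \approx 506.43$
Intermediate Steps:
$L = 493$ ($L = 2 - -491 = 2 + 491 = 493$)
$\sqrt{V{\left(L,663 \right)} + 255639} = \sqrt{\left(342 + 493\right) + 255639} = \sqrt{835 + 255639} = \sqrt{256474}$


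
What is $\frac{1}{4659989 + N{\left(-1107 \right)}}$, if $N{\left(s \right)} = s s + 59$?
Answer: $\frac{1}{5885497} \approx 1.6991 \cdot 10^{-7}$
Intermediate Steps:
$N{\left(s \right)} = 59 + s^{2}$ ($N{\left(s \right)} = s^{2} + 59 = 59 + s^{2}$)
$\frac{1}{4659989 + N{\left(-1107 \right)}} = \frac{1}{4659989 + \left(59 + \left(-1107\right)^{2}\right)} = \frac{1}{4659989 + \left(59 + 1225449\right)} = \frac{1}{4659989 + 1225508} = \frac{1}{5885497}$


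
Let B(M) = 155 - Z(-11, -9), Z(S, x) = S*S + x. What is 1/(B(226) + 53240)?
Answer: 1/53283 ≈ 1.8768e-5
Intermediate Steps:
Z(S, x) = x + S**2 (Z(S, x) = S**2 + x = x + S**2)
B(M) = 43 (B(M) = 155 - (-9 + (-11)**2) = 155 - (-9 + 121) = 155 - 1*112 = 155 - 112 = 43)
1/(B(226) + 53240) = 1/(43 + 53240) = 1/53283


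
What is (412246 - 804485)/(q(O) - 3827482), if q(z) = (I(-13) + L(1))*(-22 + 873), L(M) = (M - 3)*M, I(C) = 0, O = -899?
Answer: 392239/3829184 ≈ 0.10243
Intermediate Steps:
L(M) = M*(-3 + M) (L(M) = (-3 + M)*M = M*(-3 + M))
q(z) = -1702 (q(z) = (0 + 1*(-3 + 1))*(-22 + 873) = (0 + 1*(-2))*851 = (0 - 2)*851 = -2*851 = -1702)
(412246 - 804485)/(q(O) - 3827482) = (412246 - 804485)/(-1702 - 3827482) = -392239/(-3829184) = -392239*(-1/3829184) = 392239/3829184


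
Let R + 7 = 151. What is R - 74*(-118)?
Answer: 8876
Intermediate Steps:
R = 144 (R = -7 + 151 = 144)
R - 74*(-118) = 144 - 74*(-118) = 144 + 8732 = 8876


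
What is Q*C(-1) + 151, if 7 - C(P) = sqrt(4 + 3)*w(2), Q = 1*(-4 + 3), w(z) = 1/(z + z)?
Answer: 144 + sqrt(7)/4 ≈ 144.66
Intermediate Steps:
w(z) = 1/(2*z)
Q = -1 (Q = 1*(-1) = -1)
C(P) = 7 - sqrt(7)/4 (C(P) = 7 - sqrt(4 + 3)*(1/2)/2 = 7 - sqrt(7)*(1/2)*(1/2) = 7 - sqrt(7)/4)
Q*C(-1) + 151 = -(7 - sqrt(7)/4) + 151 = (-7 + sqrt(7)/4) + 151 = 144 + sqrt(7)/4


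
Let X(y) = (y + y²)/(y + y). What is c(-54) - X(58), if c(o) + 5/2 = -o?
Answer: 22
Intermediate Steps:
c(o) = -5/2 - o
X(y) = (y + y²)/(2*y) (X(y) = (y + y²)/((2*y)) = (y + y²)*(1/(2*y)) = (y + y²)/(2*y))
c(-54) - X(58) = (-5/2 - 1*(-54)) - (½ + (½)*58) = (-5/2 + 54) - (½ + 29) = 103/2 - 1*59/2 = 103/2 - 59/2 = 22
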